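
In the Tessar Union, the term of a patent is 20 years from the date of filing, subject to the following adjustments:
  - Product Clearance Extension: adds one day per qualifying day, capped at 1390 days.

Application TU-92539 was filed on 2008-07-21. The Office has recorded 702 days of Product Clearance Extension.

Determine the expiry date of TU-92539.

Base term: filing date + 20 years → 21 July 2028.
Product Clearance Extension: 702 days (within the 1390-day cap) → +702 days → 23 June 2030.

June 23, 2030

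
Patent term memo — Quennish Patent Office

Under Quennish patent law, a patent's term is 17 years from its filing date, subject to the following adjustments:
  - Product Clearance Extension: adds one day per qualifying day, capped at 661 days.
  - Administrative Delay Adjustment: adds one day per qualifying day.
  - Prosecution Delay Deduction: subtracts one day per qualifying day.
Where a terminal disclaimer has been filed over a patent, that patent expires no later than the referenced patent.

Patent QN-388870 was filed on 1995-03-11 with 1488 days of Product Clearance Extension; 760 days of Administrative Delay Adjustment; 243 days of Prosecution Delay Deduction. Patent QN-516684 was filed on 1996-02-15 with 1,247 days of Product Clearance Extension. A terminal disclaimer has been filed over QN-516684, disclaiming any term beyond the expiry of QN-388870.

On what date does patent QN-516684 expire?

December 8, 2014

Natural term of QN-516684:
  Base: filing + 17 years → 15 February 2013.
  Product Clearance Extension: 1247 days claimed exceeds the 661-day cap, so +661 days → 8 December 2014.
Expiry of referenced patent QN-388870:
  Base: filing + 17 years → 11 March 2012.
  Product Clearance Extension: 1488 days claimed exceeds the 661-day cap, so +661 days → 1 January 2014.
  Administrative Delay Adjustment: +760 days → 31 January 2016.
  Prosecution Delay Deduction: −243 days → 2 June 2015.
Terminal disclaimer: QN-516684 expires on the earlier of 8 December 2014 and 2 June 2015.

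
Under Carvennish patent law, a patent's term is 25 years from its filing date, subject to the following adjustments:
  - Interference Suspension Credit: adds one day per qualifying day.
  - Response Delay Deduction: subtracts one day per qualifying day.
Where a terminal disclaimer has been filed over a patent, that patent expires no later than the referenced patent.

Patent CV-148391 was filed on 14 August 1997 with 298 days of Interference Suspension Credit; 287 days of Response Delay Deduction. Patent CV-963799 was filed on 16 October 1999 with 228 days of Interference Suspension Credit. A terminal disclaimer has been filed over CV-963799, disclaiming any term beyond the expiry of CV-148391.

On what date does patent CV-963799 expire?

2022-08-25

Natural term of CV-963799:
  Base: filing + 25 years → 16 October 2024.
  Interference Suspension Credit: +228 days → 1 June 2025.
Expiry of referenced patent CV-148391:
  Base: filing + 25 years → 14 August 2022.
  Interference Suspension Credit: +298 days → 8 June 2023.
  Response Delay Deduction: −287 days → 25 August 2022.
Terminal disclaimer: CV-963799 expires on the earlier of 1 June 2025 and 25 August 2022.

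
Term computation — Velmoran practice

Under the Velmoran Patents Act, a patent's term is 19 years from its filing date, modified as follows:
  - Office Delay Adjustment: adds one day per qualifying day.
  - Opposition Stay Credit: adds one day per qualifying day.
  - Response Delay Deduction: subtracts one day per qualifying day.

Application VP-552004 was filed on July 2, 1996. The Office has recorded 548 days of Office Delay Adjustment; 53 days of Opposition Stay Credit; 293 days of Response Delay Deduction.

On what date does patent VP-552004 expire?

2016-05-05

Base term: filing date + 19 years → 2 July 2015.
Office Delay Adjustment: +548 days → 31 December 2016.
Opposition Stay Credit: +53 days → 22 February 2017.
Response Delay Deduction: −293 days → 5 May 2016.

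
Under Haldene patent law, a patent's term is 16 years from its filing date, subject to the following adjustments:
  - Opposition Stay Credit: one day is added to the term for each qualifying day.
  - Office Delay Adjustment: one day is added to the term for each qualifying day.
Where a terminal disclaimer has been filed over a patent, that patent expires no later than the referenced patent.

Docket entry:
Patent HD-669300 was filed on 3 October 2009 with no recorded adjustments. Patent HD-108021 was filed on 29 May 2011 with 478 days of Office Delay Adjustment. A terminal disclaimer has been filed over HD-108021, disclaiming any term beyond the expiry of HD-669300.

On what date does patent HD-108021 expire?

2025-10-03

Natural term of HD-108021:
  Base: filing + 16 years → 29 May 2027.
  Office Delay Adjustment: +478 days → 18 September 2028.
Expiry of referenced patent HD-669300:
  Base: filing + 16 years → 3 October 2025.
Terminal disclaimer: HD-108021 expires on the earlier of 18 September 2028 and 3 October 2025.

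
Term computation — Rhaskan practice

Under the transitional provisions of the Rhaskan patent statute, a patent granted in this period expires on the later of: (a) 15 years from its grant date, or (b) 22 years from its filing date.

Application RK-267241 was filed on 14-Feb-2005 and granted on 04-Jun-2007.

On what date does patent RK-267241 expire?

February 14, 2027

(a) grant + 15 years → 4 June 2022.
(b) filing + 22 years → 14 February 2027.
Later of the two: 14 February 2027.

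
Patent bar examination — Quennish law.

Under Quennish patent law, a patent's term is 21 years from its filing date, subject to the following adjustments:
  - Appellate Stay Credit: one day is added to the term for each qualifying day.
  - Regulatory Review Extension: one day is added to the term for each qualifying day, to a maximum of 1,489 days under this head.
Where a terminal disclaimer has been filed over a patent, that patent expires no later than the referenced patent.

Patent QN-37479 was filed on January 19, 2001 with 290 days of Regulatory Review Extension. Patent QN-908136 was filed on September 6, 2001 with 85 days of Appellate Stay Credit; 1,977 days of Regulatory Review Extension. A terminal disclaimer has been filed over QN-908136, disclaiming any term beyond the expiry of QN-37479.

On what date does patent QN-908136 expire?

2022-11-05

Natural term of QN-908136:
  Base: filing + 21 years → 6 September 2022.
  Appellate Stay Credit: +85 days → 30 November 2022.
  Regulatory Review Extension: 1977 days claimed exceeds the 1489-day cap, so +1489 days → 28 December 2026.
Expiry of referenced patent QN-37479:
  Base: filing + 21 years → 19 January 2022.
  Regulatory Review Extension: 290 days (within the 1489-day cap) → +290 days → 5 November 2022.
Terminal disclaimer: QN-908136 expires on the earlier of 28 December 2026 and 5 November 2022.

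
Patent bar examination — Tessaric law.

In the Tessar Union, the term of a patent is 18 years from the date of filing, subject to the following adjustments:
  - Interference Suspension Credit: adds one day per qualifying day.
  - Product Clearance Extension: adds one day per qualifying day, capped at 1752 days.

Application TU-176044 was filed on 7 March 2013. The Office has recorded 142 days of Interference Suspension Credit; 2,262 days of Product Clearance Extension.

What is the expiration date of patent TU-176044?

2036-05-13

Base term: filing date + 18 years → 7 March 2031.
Interference Suspension Credit: +142 days → 27 July 2031.
Product Clearance Extension: 2262 days claimed exceeds the 1752-day cap, so +1752 days → 13 May 2036.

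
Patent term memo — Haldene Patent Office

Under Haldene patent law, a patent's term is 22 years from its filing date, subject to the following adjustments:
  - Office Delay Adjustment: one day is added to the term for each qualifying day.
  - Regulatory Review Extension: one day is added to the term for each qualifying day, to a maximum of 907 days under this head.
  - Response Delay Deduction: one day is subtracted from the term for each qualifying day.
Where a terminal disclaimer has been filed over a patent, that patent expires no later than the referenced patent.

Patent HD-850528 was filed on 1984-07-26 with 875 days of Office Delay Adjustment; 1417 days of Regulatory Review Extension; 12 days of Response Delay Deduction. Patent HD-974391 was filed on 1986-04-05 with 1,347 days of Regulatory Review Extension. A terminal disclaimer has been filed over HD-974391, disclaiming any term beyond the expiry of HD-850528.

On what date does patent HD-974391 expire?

Natural term of HD-974391:
  Base: filing + 22 years → 5 April 2008.
  Regulatory Review Extension: 1347 days claimed exceeds the 907-day cap, so +907 days → 29 September 2010.
Expiry of referenced patent HD-850528:
  Base: filing + 22 years → 26 July 2006.
  Office Delay Adjustment: +875 days → 17 December 2008.
  Regulatory Review Extension: 1417 days claimed exceeds the 907-day cap, so +907 days → 12 June 2011.
  Response Delay Deduction: −12 days → 31 May 2011.
Terminal disclaimer: HD-974391 expires on the earlier of 29 September 2010 and 31 May 2011.

September 29, 2010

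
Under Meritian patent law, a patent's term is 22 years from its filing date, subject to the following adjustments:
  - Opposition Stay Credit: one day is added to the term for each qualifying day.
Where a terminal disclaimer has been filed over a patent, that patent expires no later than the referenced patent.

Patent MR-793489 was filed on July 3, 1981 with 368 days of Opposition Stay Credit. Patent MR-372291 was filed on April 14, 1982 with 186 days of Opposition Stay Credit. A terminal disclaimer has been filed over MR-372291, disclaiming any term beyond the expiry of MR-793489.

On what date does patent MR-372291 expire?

Natural term of MR-372291:
  Base: filing + 22 years → 14 April 2004.
  Opposition Stay Credit: +186 days → 17 October 2004.
Expiry of referenced patent MR-793489:
  Base: filing + 22 years → 3 July 2003.
  Opposition Stay Credit: +368 days → 5 July 2004.
Terminal disclaimer: MR-372291 expires on the earlier of 17 October 2004 and 5 July 2004.

2004-07-05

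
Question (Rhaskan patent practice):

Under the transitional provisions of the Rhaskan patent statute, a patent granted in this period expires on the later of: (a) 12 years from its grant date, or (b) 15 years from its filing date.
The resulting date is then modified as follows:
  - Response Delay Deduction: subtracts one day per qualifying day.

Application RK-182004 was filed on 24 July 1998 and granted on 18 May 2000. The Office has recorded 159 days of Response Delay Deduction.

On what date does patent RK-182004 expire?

2013-02-15

(a) grant + 12 years → 18 May 2012.
(b) filing + 15 years → 24 July 2013.
Later of the two: 24 July 2013.
Response Delay Deduction: −159 days → 15 February 2013.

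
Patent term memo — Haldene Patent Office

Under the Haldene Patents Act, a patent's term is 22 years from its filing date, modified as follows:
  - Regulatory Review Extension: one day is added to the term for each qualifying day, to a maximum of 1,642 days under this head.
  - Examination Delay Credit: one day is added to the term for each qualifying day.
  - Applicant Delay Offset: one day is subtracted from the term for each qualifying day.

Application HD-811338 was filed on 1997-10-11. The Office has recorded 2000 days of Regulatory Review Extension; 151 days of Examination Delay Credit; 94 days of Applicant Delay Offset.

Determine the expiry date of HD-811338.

Base term: filing date + 22 years → 11 October 2019.
Regulatory Review Extension: 2000 days claimed exceeds the 1642-day cap, so +1642 days → 9 April 2024.
Examination Delay Credit: +151 days → 7 September 2024.
Applicant Delay Offset: −94 days → 5 June 2024.

June 5, 2024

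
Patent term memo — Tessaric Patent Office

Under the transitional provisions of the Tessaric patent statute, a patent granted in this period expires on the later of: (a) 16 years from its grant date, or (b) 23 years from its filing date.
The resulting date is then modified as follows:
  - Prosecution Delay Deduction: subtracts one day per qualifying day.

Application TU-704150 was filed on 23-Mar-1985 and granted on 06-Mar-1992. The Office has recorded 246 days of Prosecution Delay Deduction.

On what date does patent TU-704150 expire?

(a) grant + 16 years → 6 March 2008.
(b) filing + 23 years → 23 March 2008.
Later of the two: 23 March 2008.
Prosecution Delay Deduction: −246 days → 21 July 2007.

July 21, 2007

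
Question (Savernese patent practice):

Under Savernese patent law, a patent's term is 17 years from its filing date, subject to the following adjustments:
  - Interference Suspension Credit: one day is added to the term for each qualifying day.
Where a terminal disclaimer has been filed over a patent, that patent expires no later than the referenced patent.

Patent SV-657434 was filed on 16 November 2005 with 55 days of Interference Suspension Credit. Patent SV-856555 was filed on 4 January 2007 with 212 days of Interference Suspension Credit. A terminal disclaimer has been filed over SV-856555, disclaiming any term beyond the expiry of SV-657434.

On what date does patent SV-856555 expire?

Natural term of SV-856555:
  Base: filing + 17 years → 4 January 2024.
  Interference Suspension Credit: +212 days → 3 August 2024.
Expiry of referenced patent SV-657434:
  Base: filing + 17 years → 16 November 2022.
  Interference Suspension Credit: +55 days → 10 January 2023.
Terminal disclaimer: SV-856555 expires on the earlier of 3 August 2024 and 10 January 2023.

January 10, 2023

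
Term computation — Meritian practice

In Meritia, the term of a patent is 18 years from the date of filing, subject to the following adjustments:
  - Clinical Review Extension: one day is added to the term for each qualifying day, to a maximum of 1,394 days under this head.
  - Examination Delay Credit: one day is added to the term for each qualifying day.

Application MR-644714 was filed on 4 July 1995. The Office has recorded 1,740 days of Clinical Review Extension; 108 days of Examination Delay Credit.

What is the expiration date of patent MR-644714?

August 14, 2017

Base term: filing date + 18 years → 4 July 2013.
Clinical Review Extension: 1740 days claimed exceeds the 1394-day cap, so +1394 days → 28 April 2017.
Examination Delay Credit: +108 days → 14 August 2017.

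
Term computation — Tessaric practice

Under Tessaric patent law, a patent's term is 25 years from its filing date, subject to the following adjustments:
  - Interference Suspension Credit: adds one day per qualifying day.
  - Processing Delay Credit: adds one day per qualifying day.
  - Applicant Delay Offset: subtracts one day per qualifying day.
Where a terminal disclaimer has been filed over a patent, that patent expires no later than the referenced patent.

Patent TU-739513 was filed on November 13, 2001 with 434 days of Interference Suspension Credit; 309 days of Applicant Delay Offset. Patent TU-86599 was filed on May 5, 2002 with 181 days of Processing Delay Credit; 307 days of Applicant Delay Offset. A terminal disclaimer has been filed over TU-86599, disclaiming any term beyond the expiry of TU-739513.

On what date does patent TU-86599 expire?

2026-12-30

Natural term of TU-86599:
  Base: filing + 25 years → 5 May 2027.
  Processing Delay Credit: +181 days → 2 November 2027.
  Applicant Delay Offset: −307 days → 30 December 2026.
Expiry of referenced patent TU-739513:
  Base: filing + 25 years → 13 November 2026.
  Interference Suspension Credit: +434 days → 21 January 2028.
  Applicant Delay Offset: −309 days → 18 March 2027.
Terminal disclaimer: TU-86599 expires on the earlier of 30 December 2026 and 18 March 2027.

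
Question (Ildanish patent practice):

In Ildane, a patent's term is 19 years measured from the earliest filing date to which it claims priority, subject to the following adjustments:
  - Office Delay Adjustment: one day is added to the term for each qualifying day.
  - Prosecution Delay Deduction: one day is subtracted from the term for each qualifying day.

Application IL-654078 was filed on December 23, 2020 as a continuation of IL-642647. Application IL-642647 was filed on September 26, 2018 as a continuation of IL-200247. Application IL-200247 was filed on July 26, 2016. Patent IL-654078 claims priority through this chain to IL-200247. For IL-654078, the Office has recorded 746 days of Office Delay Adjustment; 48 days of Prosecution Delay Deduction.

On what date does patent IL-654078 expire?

Earliest priority filing: 26 July 2016.
Base term: 26 July 2016 + 19 years → 26 July 2035.
Office Delay Adjustment: +746 days → 10 August 2037.
Prosecution Delay Deduction: −48 days → 23 June 2037.

2037-06-23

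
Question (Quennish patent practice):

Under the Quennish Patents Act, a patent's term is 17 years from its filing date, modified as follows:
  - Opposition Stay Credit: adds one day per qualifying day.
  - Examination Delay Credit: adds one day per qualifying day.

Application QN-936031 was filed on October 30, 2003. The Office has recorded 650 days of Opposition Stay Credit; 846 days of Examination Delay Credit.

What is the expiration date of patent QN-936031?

Base term: filing date + 17 years → 30 October 2020.
Opposition Stay Credit: +650 days → 11 August 2022.
Examination Delay Credit: +846 days → 4 December 2024.

December 4, 2024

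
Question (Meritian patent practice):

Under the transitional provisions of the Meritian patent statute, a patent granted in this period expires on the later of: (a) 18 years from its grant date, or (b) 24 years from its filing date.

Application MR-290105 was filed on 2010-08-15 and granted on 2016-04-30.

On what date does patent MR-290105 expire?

(a) grant + 18 years → 30 April 2034.
(b) filing + 24 years → 15 August 2034.
Later of the two: 15 August 2034.

2034-08-15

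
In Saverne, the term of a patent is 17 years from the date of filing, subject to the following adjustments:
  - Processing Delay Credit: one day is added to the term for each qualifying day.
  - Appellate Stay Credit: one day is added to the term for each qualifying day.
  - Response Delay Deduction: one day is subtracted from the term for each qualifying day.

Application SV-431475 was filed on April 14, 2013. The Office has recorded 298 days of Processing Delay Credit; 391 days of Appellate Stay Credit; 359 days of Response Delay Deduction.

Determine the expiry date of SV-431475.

Base term: filing date + 17 years → 14 April 2030.
Processing Delay Credit: +298 days → 6 February 2031.
Appellate Stay Credit: +391 days → 3 March 2032.
Response Delay Deduction: −359 days → 10 March 2031.

March 10, 2031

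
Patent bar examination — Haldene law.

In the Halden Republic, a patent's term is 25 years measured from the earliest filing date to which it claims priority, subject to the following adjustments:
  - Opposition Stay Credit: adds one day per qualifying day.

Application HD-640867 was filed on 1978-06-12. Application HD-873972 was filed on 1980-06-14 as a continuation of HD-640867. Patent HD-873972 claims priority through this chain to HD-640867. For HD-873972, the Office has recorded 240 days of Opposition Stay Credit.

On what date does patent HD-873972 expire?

2004-02-07

Earliest priority filing: 12 June 1978.
Base term: 12 June 1978 + 25 years → 12 June 2003.
Opposition Stay Credit: +240 days → 7 February 2004.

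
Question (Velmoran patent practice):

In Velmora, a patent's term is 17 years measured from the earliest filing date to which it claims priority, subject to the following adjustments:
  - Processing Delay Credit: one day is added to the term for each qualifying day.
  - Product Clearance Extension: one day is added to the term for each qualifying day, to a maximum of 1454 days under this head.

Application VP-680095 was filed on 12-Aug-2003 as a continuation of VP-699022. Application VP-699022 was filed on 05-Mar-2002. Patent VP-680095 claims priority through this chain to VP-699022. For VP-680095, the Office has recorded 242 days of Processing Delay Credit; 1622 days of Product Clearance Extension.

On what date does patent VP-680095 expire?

2023-10-26

Earliest priority filing: 5 March 2002.
Base term: 5 March 2002 + 17 years → 5 March 2019.
Processing Delay Credit: +242 days → 2 November 2019.
Product Clearance Extension: 1622 days claimed exceeds the 1454-day cap, so +1454 days → 26 October 2023.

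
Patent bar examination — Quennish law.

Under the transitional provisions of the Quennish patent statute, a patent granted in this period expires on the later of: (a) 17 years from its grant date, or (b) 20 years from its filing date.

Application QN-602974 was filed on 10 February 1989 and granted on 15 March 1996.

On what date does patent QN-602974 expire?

March 15, 2013

(a) grant + 17 years → 15 March 2013.
(b) filing + 20 years → 10 February 2009.
Later of the two: 15 March 2013.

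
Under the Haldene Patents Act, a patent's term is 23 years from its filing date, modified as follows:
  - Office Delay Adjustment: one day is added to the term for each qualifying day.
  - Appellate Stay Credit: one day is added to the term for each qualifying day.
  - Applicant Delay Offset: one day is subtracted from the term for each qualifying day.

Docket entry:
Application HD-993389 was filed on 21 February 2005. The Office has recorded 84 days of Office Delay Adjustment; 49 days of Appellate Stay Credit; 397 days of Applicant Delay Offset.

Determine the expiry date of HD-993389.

Base term: filing date + 23 years → 21 February 2028.
Office Delay Adjustment: +84 days → 15 May 2028.
Appellate Stay Credit: +49 days → 3 July 2028.
Applicant Delay Offset: −397 days → 2 June 2027.

2027-06-02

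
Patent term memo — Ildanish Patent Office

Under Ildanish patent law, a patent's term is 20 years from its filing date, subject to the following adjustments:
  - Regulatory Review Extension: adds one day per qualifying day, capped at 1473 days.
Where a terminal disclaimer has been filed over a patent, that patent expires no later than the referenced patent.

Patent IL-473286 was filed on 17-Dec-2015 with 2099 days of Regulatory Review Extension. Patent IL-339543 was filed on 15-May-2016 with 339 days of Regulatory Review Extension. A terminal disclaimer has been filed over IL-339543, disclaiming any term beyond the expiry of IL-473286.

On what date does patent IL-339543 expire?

Natural term of IL-339543:
  Base: filing + 20 years → 15 May 2036.
  Regulatory Review Extension: 339 days (within the 1473-day cap) → +339 days → 19 April 2037.
Expiry of referenced patent IL-473286:
  Base: filing + 20 years → 17 December 2035.
  Regulatory Review Extension: 2099 days claimed exceeds the 1473-day cap, so +1473 days → 29 December 2039.
Terminal disclaimer: IL-339543 expires on the earlier of 19 April 2037 and 29 December 2039.

2037-04-19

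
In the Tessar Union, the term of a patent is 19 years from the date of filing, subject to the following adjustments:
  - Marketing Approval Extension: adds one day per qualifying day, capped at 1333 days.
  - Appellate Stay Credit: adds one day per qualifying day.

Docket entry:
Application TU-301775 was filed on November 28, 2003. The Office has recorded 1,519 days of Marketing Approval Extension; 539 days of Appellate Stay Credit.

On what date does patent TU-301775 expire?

Base term: filing date + 19 years → 28 November 2022.
Marketing Approval Extension: 1519 days claimed exceeds the 1333-day cap, so +1333 days → 23 July 2026.
Appellate Stay Credit: +539 days → 13 January 2028.

January 13, 2028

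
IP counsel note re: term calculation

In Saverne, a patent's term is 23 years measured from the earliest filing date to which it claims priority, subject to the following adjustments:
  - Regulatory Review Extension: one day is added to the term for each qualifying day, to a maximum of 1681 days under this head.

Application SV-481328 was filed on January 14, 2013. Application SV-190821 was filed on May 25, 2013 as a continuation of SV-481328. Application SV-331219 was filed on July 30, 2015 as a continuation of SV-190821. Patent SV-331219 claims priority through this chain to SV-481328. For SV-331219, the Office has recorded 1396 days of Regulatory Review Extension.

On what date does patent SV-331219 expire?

November 10, 2039

Earliest priority filing: 14 January 2013.
Base term: 14 January 2013 + 23 years → 14 January 2036.
Regulatory Review Extension: 1396 days (within the 1681-day cap) → +1396 days → 10 November 2039.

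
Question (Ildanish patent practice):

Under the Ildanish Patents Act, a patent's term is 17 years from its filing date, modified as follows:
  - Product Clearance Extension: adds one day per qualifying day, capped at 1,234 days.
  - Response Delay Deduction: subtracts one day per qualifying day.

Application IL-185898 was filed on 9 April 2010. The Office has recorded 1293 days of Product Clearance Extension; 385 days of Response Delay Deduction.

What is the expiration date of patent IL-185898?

August 5, 2029

Base term: filing date + 17 years → 9 April 2027.
Product Clearance Extension: 1293 days claimed exceeds the 1234-day cap, so +1234 days → 25 August 2030.
Response Delay Deduction: −385 days → 5 August 2029.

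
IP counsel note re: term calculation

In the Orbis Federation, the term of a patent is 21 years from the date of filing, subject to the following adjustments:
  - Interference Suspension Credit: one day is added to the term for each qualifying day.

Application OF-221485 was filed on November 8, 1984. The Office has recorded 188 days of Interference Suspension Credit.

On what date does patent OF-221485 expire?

May 15, 2006

Base term: filing date + 21 years → 8 November 2005.
Interference Suspension Credit: +188 days → 15 May 2006.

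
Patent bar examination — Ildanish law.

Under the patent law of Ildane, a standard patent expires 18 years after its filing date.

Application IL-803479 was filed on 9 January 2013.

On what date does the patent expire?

Filing date + 18 years → 9 January 2031.

2031-01-09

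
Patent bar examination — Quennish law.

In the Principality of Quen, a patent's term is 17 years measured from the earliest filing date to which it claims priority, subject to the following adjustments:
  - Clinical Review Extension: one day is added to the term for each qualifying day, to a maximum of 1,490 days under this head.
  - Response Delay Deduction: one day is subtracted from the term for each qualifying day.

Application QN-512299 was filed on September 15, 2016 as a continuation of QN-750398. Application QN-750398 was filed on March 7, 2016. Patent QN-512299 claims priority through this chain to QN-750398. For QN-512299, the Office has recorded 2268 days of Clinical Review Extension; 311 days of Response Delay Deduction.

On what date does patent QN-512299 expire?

Earliest priority filing: 7 March 2016.
Base term: 7 March 2016 + 17 years → 7 March 2033.
Clinical Review Extension: 2268 days claimed exceeds the 1490-day cap, so +1490 days → 5 April 2037.
Response Delay Deduction: −311 days → 29 May 2036.

May 29, 2036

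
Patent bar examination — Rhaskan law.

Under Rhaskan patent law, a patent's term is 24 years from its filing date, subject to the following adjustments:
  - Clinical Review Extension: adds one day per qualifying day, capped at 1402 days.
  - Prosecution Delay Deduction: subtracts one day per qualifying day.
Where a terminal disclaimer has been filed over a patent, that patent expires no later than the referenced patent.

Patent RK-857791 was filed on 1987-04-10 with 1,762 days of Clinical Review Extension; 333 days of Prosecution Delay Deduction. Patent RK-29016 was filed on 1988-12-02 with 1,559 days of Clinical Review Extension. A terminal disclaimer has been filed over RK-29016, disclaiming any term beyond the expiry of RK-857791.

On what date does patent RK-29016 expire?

Natural term of RK-29016:
  Base: filing + 24 years → 2 December 2012.
  Clinical Review Extension: 1559 days claimed exceeds the 1402-day cap, so +1402 days → 4 October 2016.
Expiry of referenced patent RK-857791:
  Base: filing + 24 years → 10 April 2011.
  Clinical Review Extension: 1762 days claimed exceeds the 1402-day cap, so +1402 days → 10 February 2015.
  Prosecution Delay Deduction: −333 days → 14 March 2014.
Terminal disclaimer: RK-29016 expires on the earlier of 4 October 2016 and 14 March 2014.

2014-03-14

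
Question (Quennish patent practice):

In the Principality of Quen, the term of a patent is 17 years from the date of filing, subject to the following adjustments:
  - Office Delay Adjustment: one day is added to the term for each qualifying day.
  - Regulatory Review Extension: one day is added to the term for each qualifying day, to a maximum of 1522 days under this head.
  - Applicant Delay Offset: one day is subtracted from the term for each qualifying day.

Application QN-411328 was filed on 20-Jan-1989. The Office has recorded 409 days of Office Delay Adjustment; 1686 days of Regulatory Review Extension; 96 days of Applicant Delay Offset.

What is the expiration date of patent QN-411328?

January 29, 2011

Base term: filing date + 17 years → 20 January 2006.
Office Delay Adjustment: +409 days → 5 March 2007.
Regulatory Review Extension: 1686 days claimed exceeds the 1522-day cap, so +1522 days → 5 May 2011.
Applicant Delay Offset: −96 days → 29 January 2011.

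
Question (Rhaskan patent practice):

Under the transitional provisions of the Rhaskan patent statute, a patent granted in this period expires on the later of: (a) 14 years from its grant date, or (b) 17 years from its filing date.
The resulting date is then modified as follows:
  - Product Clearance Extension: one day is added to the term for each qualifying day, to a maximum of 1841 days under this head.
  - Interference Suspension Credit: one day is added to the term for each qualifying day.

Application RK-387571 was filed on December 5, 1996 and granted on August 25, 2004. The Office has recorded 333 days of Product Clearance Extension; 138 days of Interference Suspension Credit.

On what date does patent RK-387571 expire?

2019-12-09

(a) grant + 14 years → 25 August 2018.
(b) filing + 17 years → 5 December 2013.
Later of the two: 25 August 2018.
Product Clearance Extension: 333 days (within the 1841-day cap) → +333 days → 24 July 2019.
Interference Suspension Credit: +138 days → 9 December 2019.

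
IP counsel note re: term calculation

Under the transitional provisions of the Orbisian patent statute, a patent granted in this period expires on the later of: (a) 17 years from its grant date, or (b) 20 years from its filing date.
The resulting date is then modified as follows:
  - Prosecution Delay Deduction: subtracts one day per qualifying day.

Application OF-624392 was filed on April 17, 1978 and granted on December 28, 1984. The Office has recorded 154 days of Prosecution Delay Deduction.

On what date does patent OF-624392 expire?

July 27, 2001

(a) grant + 17 years → 28 December 2001.
(b) filing + 20 years → 17 April 1998.
Later of the two: 28 December 2001.
Prosecution Delay Deduction: −154 days → 27 July 2001.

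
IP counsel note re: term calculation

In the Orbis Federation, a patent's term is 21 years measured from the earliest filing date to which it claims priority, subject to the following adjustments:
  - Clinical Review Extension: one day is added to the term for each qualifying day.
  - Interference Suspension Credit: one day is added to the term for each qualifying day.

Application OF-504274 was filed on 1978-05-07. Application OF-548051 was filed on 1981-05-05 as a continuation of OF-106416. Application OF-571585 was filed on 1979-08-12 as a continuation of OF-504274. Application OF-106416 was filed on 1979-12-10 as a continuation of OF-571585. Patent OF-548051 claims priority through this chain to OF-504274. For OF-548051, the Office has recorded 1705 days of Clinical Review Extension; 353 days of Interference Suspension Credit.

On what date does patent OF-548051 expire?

December 24, 2004

Earliest priority filing: 7 May 1978.
Base term: 7 May 1978 + 21 years → 7 May 1999.
Clinical Review Extension: +1705 days → 6 January 2004.
Interference Suspension Credit: +353 days → 24 December 2004.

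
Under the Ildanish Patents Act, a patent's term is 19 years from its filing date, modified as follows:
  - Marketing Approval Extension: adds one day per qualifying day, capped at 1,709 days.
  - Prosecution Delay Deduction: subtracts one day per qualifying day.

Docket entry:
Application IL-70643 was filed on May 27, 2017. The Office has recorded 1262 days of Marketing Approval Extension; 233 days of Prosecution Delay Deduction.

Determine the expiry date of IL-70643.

March 22, 2039

Base term: filing date + 19 years → 27 May 2036.
Marketing Approval Extension: 1262 days (within the 1709-day cap) → +1262 days → 10 November 2039.
Prosecution Delay Deduction: −233 days → 22 March 2039.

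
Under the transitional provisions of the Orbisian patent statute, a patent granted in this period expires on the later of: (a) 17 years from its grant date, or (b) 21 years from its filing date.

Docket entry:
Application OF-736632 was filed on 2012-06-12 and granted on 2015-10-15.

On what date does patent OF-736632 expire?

(a) grant + 17 years → 15 October 2032.
(b) filing + 21 years → 12 June 2033.
Later of the two: 12 June 2033.

June 12, 2033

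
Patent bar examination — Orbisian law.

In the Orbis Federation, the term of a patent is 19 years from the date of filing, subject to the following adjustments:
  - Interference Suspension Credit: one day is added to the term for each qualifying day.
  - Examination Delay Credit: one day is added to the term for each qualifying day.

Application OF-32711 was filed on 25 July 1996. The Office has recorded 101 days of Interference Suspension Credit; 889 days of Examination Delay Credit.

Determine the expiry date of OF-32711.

Base term: filing date + 19 years → 25 July 2015.
Interference Suspension Credit: +101 days → 3 November 2015.
Examination Delay Credit: +889 days → 10 April 2018.

2018-04-10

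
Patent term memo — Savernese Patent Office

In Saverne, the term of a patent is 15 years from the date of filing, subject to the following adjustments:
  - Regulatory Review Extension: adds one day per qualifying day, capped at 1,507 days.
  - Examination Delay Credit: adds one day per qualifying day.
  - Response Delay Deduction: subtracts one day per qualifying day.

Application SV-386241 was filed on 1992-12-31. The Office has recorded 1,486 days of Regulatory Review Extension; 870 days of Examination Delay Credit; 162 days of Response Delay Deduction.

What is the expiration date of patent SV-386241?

January 2, 2014

Base term: filing date + 15 years → 31 December 2007.
Regulatory Review Extension: 1486 days (within the 1507-day cap) → +1486 days → 25 January 2012.
Examination Delay Credit: +870 days → 13 June 2014.
Response Delay Deduction: −162 days → 2 January 2014.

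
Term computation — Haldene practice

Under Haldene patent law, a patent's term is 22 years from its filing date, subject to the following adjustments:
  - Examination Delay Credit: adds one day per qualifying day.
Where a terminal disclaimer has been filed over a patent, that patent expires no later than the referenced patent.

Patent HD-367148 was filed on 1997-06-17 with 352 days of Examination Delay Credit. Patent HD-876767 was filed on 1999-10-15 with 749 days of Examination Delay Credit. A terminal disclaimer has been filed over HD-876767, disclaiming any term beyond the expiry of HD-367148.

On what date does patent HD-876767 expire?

2020-06-03

Natural term of HD-876767:
  Base: filing + 22 years → 15 October 2021.
  Examination Delay Credit: +749 days → 3 November 2023.
Expiry of referenced patent HD-367148:
  Base: filing + 22 years → 17 June 2019.
  Examination Delay Credit: +352 days → 3 June 2020.
Terminal disclaimer: HD-876767 expires on the earlier of 3 November 2023 and 3 June 2020.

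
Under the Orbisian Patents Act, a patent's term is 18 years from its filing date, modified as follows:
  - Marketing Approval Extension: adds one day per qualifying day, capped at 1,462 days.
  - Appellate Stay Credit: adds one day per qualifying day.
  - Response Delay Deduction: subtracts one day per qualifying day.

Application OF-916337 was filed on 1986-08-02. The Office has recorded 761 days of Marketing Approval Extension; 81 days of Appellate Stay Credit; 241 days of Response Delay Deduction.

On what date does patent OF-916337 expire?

March 26, 2006

Base term: filing date + 18 years → 2 August 2004.
Marketing Approval Extension: 761 days (within the 1462-day cap) → +761 days → 2 September 2006.
Appellate Stay Credit: +81 days → 22 November 2006.
Response Delay Deduction: −241 days → 26 March 2006.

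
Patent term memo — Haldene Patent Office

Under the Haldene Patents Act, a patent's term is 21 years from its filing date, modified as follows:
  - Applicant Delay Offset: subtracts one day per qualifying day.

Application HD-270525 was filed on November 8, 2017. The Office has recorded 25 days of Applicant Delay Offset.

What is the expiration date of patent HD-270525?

2038-10-14

Base term: filing date + 21 years → 8 November 2038.
Applicant Delay Offset: −25 days → 14 October 2038.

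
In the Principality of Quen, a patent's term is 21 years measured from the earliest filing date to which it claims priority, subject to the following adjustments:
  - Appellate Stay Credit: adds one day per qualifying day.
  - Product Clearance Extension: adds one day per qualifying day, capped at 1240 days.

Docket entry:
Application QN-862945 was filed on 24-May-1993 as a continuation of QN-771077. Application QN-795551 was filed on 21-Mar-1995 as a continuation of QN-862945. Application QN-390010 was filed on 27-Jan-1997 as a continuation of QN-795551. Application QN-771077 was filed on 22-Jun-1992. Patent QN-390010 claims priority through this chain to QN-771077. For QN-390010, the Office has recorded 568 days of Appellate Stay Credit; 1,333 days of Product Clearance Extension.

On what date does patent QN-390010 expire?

June 4, 2018

Earliest priority filing: 22 June 1992.
Base term: 22 June 1992 + 21 years → 22 June 2013.
Appellate Stay Credit: +568 days → 11 January 2015.
Product Clearance Extension: 1333 days claimed exceeds the 1240-day cap, so +1240 days → 4 June 2018.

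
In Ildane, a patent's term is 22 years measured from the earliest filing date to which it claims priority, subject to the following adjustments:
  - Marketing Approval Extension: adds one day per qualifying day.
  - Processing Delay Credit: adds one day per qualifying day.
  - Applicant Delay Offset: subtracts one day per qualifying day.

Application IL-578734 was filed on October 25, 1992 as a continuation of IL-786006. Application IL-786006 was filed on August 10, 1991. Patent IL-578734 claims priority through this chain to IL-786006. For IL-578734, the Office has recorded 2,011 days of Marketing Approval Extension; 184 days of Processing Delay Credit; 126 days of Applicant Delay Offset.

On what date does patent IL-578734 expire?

2019-04-10

Earliest priority filing: 10 August 1991.
Base term: 10 August 1991 + 22 years → 10 August 2013.
Marketing Approval Extension: +2011 days → 11 February 2019.
Processing Delay Credit: +184 days → 14 August 2019.
Applicant Delay Offset: −126 days → 10 April 2019.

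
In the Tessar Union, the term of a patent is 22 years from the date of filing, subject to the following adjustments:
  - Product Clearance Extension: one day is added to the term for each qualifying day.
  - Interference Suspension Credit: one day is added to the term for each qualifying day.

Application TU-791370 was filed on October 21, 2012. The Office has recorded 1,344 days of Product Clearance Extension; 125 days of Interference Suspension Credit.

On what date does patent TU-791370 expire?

2038-10-29

Base term: filing date + 22 years → 21 October 2034.
Product Clearance Extension: +1344 days → 26 June 2038.
Interference Suspension Credit: +125 days → 29 October 2038.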